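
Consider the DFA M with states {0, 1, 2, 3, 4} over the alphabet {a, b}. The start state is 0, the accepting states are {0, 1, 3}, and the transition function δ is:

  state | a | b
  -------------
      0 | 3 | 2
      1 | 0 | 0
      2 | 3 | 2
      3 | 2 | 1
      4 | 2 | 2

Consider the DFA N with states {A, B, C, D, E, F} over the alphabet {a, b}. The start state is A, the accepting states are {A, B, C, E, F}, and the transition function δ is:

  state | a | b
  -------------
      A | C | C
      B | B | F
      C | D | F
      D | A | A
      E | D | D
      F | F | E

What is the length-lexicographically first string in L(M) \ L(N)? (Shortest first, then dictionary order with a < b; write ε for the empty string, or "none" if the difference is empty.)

The string ba is accepted by M but not by N.
No shorter string lies in the difference, and ba is the lexicographically first length-2 string in L(M) \ L(N).

ba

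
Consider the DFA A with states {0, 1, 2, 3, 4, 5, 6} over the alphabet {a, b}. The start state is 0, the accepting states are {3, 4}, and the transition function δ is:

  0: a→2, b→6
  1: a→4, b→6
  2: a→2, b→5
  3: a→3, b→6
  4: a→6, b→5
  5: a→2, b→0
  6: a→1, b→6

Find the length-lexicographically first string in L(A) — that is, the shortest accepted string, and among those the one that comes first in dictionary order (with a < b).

baa

A breadth-first search from 0 reaches an accepting state first via the path 0 → 6 → 1 → 4 on input baa.
No string of length < 3 is accepted (BFS exhausts all shorter strings without reaching an accepting state), and baa is the lexicographically least accepting string of length 3.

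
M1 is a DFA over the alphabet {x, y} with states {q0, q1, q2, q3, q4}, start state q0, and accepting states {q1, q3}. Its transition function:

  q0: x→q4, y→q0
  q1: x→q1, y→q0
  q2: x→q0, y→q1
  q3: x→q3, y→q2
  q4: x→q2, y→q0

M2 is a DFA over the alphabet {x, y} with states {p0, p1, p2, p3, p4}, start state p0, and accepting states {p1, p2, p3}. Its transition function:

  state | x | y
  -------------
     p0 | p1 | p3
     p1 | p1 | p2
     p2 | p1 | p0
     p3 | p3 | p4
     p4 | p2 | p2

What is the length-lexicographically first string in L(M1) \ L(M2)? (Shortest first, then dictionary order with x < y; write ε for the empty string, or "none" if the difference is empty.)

The string yxxy is accepted by M1 but not by M2.
No shorter string lies in the difference, and yxxy is the lexicographically first length-4 string in L(M1) \ L(M2).

yxxy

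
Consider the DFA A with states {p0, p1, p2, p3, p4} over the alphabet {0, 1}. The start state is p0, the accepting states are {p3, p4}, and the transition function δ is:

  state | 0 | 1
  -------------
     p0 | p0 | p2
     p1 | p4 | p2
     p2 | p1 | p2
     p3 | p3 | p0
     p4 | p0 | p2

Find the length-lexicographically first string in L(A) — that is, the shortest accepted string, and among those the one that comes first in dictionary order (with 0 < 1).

A breadth-first search from p0 reaches an accepting state first via the path p0 → p2 → p1 → p4 on input 100.
No string of length < 3 is accepted (BFS exhausts all shorter strings without reaching an accepting state), and 100 is the lexicographically least accepting string of length 3.

100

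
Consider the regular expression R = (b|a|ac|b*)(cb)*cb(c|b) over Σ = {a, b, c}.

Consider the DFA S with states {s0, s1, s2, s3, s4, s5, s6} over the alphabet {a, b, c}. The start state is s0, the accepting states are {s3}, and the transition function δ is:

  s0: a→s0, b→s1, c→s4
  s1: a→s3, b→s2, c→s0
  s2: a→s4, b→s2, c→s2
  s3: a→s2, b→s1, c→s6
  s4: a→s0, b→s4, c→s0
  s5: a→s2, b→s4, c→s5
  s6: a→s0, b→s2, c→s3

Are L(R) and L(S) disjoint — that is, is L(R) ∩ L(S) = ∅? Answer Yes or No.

Yes

Converting the expression R to a DFA (subset construction, then merging equivalent states) gives the minimal DFA with states {r0, r1, r2, r3, r4, r5, r6, r7, r8}, start state r0, accepting states {r7, r8} and transitions r0: a→r1, b→r2, c→r3; r1: a→r4, b→r4, c→r5; r2: a→r4, b→r2, c→r3; r3: a→r4, b→r6, c→r4; r4: a→r4, b→r4, c→r4; r5: a→r4, b→r6, c→r3; r6: a→r4, b→r7, c→r8; r7: a→r4, b→r4, c→r4; r8: a→r4, b→r6, c→r4.
Exploring the product automaton R × S from the start pair (r0, s0), following both machines on each input symbol, reaches 21 state pairs: (r0, s0), (r1, s0), (r2, s1), (r3, s4), (r4, s0), (r4, s1), (r5, s4), (r4, s3), (r2, s2), (r3, s0), (r6, s4), (r4, s4), (r4, s2), (r4, s6), (r3, s2), (r6, s1), (r7, s4), (r8, s0), (r6, s2), (r7, s2), (r8, s2).
R accepts in {r7, r8} and S accepts in {s3}; no reachable pair has both components accepting, so no string drives both machines to acceptance simultaneously and L(R) ∩ L(S) = ∅.
So no string is accepted by both, and the intersection is empty.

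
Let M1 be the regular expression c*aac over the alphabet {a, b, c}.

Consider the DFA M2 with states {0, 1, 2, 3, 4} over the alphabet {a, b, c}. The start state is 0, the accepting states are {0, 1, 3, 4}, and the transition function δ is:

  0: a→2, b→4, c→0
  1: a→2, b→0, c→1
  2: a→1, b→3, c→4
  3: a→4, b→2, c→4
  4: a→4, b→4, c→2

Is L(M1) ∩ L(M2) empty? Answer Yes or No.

The string aac is accepted by both M1 and M2.
Hence L(M1) ∩ L(M2) ≠ ∅.

No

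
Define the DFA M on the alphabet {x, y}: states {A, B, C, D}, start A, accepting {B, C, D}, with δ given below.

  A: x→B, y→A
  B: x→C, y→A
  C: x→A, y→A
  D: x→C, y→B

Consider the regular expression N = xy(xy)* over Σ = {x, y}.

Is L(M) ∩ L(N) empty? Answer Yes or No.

Yes

Converting the expression N to a DFA (subset construction, then merging equivalent states) gives the minimal DFA with states {n0, n1, n2, n3}, start state n0, accepting states {n3} and transitions n0: x→n1, y→n2; n1: x→n2, y→n3; n2: x→n2, y→n2; n3: x→n1, y→n2.
Exploring the product automaton M × N from the start pair (A, n0), following both machines on each input symbol, reaches 6 state pairs: (A, n0), (B, n1), (A, n2), (C, n2), (A, n3), (B, n2).
M accepts in {B, C, D} and N accepts in {n3}; no reachable pair has both components accepting, so no string drives both machines to acceptance simultaneously and L(M) ∩ L(N) = ∅.
So no string is accepted by both, and the intersection is empty.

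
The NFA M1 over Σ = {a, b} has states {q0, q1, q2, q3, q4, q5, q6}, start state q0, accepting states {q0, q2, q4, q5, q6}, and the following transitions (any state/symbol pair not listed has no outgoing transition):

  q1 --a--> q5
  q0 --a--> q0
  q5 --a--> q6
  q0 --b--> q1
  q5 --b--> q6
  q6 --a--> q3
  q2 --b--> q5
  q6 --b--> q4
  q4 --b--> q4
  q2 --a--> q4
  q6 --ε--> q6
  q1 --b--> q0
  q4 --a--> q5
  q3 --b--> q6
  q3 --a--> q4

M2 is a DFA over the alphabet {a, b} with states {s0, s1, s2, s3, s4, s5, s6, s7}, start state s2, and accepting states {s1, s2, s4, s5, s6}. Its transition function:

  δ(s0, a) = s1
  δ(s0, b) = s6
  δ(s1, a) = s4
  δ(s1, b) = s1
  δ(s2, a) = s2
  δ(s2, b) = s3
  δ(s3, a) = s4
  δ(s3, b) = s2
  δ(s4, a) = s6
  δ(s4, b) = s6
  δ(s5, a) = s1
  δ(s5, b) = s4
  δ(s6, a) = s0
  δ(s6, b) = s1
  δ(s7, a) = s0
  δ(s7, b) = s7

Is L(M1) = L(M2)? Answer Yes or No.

Yes

Exploring the product automaton M1 × M2 from the start pair (q0, s2), following both machines on each input symbol, reaches 6 state pairs: (q0, s2), (q1, s3), (q5, s4), (q6, s6), (q3, s0), (q4, s1).
M1 accepts in {q0, q2, q4, q5, q6} and M2 accepts in {s1, s2, s4, s5, s6}. In every reachable pair the two components are either both accepting — (q0, s2), (q5, s4), (q6, s6), (q4, s1) — or both non-accepting, so no string is accepted by exactly one of the machines: L(M1) \ L(M2) and L(M2) \ L(M1) are both empty.
Hence every string is accepted by M1 iff it is accepted by M2, and the two languages coincide.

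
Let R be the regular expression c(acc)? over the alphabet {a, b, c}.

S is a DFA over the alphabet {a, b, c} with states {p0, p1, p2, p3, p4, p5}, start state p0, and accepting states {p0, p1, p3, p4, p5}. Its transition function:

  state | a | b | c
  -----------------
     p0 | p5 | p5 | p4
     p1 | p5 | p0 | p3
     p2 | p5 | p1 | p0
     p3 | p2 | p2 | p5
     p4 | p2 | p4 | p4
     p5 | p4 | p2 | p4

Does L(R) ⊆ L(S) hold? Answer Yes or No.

Converting the expression R to a DFA (subset construction, then merging equivalent states) gives the minimal DFA with states {r0, r1, r2, r3, r4, r5}, start state r0, accepting states {r2, r5} and transitions r0: a→r1, b→r1, c→r2; r1: a→r1, b→r1, c→r1; r2: a→r3, b→r1, c→r1; r3: a→r1, b→r1, c→r4; r4: a→r1, b→r1, c→r5; r5: a→r1, b→r1, c→r1.
Exploring the product automaton R × S from the start pair (r0, p0), following both machines on each input symbol, reaches 11 state pairs: (r0, p0), (r1, p5), (r2, p4), (r1, p4), (r1, p2), (r3, p2), (r1, p1), (r1, p0), (r4, p0), (r1, p3), (r5, p4).
R accepts in {r2, r5} and S accepts in {p0, p1, p3, p4, p5}. The reachable pairs whose R-component is accepting are (r2, p4), (r5, p4); in each of them the S-component is accepting too, so the product for L(R) \ L(S) (R-component accepting, S-component rejecting) has no reachable accepting pair and the difference is empty.
Hence every string in L(R) is also in L(S).

Yes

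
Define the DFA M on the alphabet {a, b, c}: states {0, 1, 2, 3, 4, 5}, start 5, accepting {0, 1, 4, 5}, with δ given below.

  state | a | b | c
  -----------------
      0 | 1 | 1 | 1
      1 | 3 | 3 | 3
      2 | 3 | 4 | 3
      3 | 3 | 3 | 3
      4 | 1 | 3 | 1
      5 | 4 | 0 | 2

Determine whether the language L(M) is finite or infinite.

finite

The useful states (reachable from 5 and able to reach an accepting state) are {0, 1, 2, 4, 5}.
Restricted to these states the transition graph has no cycle, so every accepting path has bounded length and L is finite.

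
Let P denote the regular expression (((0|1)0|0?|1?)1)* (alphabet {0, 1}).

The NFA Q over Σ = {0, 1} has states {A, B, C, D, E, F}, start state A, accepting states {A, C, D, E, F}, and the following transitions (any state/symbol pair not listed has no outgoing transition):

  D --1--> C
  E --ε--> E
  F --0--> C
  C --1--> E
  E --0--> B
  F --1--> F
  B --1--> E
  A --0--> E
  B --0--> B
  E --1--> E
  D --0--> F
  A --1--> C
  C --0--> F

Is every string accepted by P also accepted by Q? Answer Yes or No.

Converting the expression P to a DFA (subset construction, then merging equivalent states) gives the minimal DFA with states {p0, p1, p2, p3}, start state p0, accepting states {p0} and transitions p0: 0→p1, 1→p0; p1: 0→p2, 1→p0; p2: 0→p3, 1→p0; p3: 0→p3, 1→p3.
Exploring the product automaton P × Q from the start pair (p0, A), following both machines on each input symbol, reaches 15 state pairs: (p0, A), (p1, E), (p0, C), (p2, B), (p0, E), (p1, F), (p3, B), (p1, B), (p2, C), (p0, F), (p3, E), (p3, F), (p1, C), (p3, C), (p2, F).
P accepts in {p0} and Q accepts in {A, C, D, E, F}. The reachable pairs whose P-component is accepting are (p0, A), (p0, C), (p0, E), (p0, F); in each of them the Q-component is accepting too, so the product for L(P) \ L(Q) (P-component accepting, Q-component rejecting) has no reachable accepting pair and the difference is empty.
Hence every string in L(P) is also in L(Q).

Yes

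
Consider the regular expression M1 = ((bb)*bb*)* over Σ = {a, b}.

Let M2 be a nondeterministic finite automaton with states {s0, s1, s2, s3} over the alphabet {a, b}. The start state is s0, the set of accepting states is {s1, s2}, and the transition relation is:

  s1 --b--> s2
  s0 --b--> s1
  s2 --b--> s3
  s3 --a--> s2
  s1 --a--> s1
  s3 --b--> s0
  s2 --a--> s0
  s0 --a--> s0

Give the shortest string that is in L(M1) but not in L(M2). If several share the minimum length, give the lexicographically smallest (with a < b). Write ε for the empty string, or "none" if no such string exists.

ε

The empty string ε is accepted by M1 but not by M2.
Since ε is the unique shortest string, it is the required witness.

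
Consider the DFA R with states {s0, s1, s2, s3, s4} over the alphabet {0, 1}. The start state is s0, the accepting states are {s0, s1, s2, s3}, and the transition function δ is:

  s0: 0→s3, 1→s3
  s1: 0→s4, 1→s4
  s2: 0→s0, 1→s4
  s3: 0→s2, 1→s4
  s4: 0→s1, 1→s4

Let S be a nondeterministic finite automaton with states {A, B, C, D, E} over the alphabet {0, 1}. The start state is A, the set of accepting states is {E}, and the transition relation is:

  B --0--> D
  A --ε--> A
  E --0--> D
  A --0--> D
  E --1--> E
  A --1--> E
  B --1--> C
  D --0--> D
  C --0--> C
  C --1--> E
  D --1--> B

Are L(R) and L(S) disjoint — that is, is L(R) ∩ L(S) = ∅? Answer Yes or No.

The string 1 is accepted by both R and S.
Hence L(R) ∩ L(S) ≠ ∅.

No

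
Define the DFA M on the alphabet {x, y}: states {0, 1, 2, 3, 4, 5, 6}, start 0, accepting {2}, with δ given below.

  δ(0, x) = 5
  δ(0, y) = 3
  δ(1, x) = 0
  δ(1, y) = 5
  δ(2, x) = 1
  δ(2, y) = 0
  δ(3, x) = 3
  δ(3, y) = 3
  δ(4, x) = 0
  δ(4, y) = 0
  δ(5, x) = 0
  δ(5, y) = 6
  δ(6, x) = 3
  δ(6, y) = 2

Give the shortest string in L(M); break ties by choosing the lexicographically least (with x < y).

xyy

A breadth-first search from 0 reaches an accepting state first via the path 0 → 5 → 6 → 2 on input xyy.
No string of length < 3 is accepted (BFS exhausts all shorter strings without reaching an accepting state), and xyy is the lexicographically least accepting string of length 3.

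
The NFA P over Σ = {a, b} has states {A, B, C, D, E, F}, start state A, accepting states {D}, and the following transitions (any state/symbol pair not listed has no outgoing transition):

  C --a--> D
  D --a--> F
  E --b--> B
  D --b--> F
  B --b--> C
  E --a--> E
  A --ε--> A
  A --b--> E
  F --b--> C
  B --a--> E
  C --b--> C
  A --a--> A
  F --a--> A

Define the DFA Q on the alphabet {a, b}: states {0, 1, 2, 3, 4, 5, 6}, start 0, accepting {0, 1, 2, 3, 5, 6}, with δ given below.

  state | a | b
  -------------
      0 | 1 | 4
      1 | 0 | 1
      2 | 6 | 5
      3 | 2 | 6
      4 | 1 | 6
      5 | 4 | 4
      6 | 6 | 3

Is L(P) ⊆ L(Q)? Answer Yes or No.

Exploring the product automaton P × Q from the start pair (A, 0), following both machines on each input symbol, reaches 31 state pairs: (A, 0), (A, 1), (E, 4), (E, 1), (B, 6), (E, 0), (B, 1), (E, 6), (C, 3), (B, 4), (C, 1), (B, 3), (D, 2), (C, 6), (D, 0), (E, 2), (F, 6), (F, 5), (D, 6), (F, 1), (F, 4), (B, 5), (A, 6), (A, 4), (C, 4), (F, 3), (E, 3), (D, 1), (A, 2), (F, 0), (E, 5).
P accepts in {D} and Q accepts in {0, 1, 2, 3, 5, 6}. The reachable pairs whose P-component is accepting are (D, 2), (D, 0), (D, 6), (D, 1); in each of them the Q-component is accepting too, so the product for L(P) \ L(Q) (P-component accepting, Q-component rejecting) has no reachable accepting pair and the difference is empty.
Hence every string in L(P) is also in L(Q).

Yes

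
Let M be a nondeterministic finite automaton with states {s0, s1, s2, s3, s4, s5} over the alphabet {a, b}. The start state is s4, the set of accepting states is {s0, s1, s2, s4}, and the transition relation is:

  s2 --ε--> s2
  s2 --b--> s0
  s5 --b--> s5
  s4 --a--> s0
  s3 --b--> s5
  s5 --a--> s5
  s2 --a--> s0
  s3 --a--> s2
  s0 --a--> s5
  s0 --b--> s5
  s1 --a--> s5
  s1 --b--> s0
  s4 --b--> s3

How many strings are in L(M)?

The useful subgraph on states {s0, s2, s3, s4} is acyclic, so L(M) is finite; the longest accepting path visits 4 useful states, giving maximum string length 3.
Counting accepting paths from s4 by length: 1 of length 0, 1 of length 1, 1 of length 2, 2 of length 3. Total 5.

5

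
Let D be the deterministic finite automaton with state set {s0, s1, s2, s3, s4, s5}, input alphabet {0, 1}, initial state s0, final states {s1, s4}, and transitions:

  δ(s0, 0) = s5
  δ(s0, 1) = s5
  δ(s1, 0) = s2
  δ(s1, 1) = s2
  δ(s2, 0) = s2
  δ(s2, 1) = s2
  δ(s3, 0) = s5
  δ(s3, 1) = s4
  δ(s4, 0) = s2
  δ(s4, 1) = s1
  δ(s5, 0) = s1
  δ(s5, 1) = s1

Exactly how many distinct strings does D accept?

The useful subgraph on states {s0, s1, s5} is acyclic, so L(D) is finite; the longest accepting path visits 3 useful states, giving maximum string length 2.
Counting accepting paths from s0 by length: 4 of length 2. Total 4.

4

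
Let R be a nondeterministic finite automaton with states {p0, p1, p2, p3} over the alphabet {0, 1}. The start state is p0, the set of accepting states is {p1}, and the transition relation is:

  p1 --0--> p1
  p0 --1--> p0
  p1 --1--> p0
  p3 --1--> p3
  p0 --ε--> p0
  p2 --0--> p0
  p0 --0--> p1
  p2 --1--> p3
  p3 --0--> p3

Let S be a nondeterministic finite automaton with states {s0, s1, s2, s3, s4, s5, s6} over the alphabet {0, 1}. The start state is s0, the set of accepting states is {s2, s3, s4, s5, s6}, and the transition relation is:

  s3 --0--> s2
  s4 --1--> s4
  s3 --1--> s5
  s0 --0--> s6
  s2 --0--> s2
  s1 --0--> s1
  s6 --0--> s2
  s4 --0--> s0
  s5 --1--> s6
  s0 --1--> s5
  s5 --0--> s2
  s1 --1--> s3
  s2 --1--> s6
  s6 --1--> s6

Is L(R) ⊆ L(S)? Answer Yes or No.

Yes

Exploring the product automaton R × S from the start pair (p0, s0), following both machines on each input symbol, reaches 5 state pairs: (p0, s0), (p1, s6), (p0, s5), (p1, s2), (p0, s6).
R accepts in {p1} and S accepts in {s2, s3, s4, s5, s6}. The reachable pairs whose R-component is accepting are (p1, s6), (p1, s2); in each of them the S-component is accepting too, so the product for L(R) \ L(S) (R-component accepting, S-component rejecting) has no reachable accepting pair and the difference is empty.
Hence every string in L(R) is also in L(S).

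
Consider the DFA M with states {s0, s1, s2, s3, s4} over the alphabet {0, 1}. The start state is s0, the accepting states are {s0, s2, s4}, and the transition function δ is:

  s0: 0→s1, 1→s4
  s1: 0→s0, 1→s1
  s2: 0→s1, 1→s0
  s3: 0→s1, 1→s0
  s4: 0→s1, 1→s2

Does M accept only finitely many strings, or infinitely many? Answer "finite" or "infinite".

infinite

State s0 is reachable from the start and can reach an accepting state, and it lies on the cycle s0 → s1 → s0.
Traversing that cycle any number of times yields accepted strings of unbounded length, so the language is infinite.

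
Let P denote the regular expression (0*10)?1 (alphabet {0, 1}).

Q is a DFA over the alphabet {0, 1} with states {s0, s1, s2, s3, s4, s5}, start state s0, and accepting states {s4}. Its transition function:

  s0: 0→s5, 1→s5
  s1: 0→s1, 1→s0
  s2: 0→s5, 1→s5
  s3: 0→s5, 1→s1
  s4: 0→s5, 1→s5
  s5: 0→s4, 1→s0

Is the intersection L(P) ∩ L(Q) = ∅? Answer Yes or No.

Converting the expression P to a DFA (subset construction, then merging equivalent states) gives the minimal DFA with states {p0, p1, p2, p3, p4, p5, p6}, start state p0, accepting states {p2, p6} and transitions p0: 0→p1, 1→p2; p1: 0→p1, 1→p3; p2: 0→p4, 1→p5; p3: 0→p4, 1→p5; p4: 0→p5, 1→p6; p5: 0→p5, 1→p5; p6: 0→p5, 1→p5.
Exploring the product automaton P × Q from the start pair (p0, s0), following both machines on each input symbol, reaches 13 state pairs: (p0, s0), (p1, s5), (p2, s5), (p1, s4), (p3, s0), (p4, s4), (p5, s0), (p3, s5), (p4, s5), (p5, s5), (p6, s5), (p5, s4), (p6, s0).
P accepts in {p2, p6} and Q accepts in {s4}; no reachable pair has both components accepting, so no string drives both machines to acceptance simultaneously and L(P) ∩ L(Q) = ∅.
So no string is accepted by both, and the intersection is empty.

Yes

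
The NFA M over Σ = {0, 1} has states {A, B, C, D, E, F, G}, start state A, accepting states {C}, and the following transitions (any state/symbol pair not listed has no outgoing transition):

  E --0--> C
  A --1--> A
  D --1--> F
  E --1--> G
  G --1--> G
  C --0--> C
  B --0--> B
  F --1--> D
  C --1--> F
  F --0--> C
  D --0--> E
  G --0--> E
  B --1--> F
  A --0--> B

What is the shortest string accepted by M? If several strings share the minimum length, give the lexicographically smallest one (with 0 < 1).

010

A breadth-first search from A reaches an accepting state first via the path A → B → F → C on input 010.
No string of length < 3 is accepted (BFS exhausts all shorter strings without reaching an accepting state), and 010 is the lexicographically least accepting string of length 3.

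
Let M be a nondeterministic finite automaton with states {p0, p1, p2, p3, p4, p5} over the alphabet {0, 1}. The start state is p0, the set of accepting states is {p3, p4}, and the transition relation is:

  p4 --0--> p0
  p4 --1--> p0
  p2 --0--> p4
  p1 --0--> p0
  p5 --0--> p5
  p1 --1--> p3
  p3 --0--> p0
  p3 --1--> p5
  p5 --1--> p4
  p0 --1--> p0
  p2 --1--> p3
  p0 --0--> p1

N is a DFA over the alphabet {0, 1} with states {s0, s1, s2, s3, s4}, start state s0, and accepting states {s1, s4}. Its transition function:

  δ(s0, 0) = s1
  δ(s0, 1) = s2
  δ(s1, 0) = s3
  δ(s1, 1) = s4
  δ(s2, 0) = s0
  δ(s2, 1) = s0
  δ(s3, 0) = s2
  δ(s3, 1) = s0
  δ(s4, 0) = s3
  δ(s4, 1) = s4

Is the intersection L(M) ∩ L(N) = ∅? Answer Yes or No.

The string 01 is accepted by both M and N.
Hence L(M) ∩ L(N) ≠ ∅.

No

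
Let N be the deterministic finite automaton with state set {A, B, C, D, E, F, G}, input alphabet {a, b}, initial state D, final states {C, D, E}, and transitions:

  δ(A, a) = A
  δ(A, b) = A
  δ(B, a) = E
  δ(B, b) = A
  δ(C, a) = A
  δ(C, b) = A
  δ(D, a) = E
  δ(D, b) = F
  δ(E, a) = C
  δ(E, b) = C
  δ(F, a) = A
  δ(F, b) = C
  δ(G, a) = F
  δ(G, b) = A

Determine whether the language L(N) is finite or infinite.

finite

The useful states (reachable from D and able to reach an accepting state) are {C, D, E, F}.
Restricted to these states the transition graph has no cycle, so every accepting path has bounded length and L is finite.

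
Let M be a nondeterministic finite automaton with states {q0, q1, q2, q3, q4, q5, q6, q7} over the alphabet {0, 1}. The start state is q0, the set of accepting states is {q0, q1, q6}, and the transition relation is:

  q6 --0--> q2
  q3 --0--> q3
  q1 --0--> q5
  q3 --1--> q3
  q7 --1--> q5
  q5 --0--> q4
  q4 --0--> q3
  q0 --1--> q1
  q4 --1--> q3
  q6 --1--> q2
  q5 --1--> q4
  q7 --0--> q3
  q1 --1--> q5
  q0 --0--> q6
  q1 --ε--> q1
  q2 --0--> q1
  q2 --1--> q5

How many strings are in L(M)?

The useful subgraph on states {q0, q1, q2, q6} is acyclic, so L(M) is finite; the longest accepting path visits 4 useful states, giving maximum string length 3.
Counting accepting paths from q0 by length: 1 of length 0, 2 of length 1, 2 of length 3. Total 5.

5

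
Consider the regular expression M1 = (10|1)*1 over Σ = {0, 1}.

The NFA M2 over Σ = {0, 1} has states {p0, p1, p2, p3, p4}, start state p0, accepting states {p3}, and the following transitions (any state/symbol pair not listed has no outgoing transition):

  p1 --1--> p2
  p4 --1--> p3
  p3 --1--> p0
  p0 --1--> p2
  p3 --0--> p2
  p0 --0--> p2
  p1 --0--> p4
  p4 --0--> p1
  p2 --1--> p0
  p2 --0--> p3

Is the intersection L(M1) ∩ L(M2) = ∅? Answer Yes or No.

Converting the expression M1 to a DFA (subset construction, then merging equivalent states) gives the minimal DFA with states {r0, r1, r2}, start state r0, accepting states {r2} and transitions r0: 0→r1, 1→r2; r1: 0→r1, 1→r1; r2: 0→r0, 1→r2.
Exploring the product automaton M1 × M2 from the start pair (r0, p0), following both machines on each input symbol, reaches 8 state pairs: (r0, p0), (r1, p2), (r2, p2), (r1, p3), (r1, p0), (r0, p3), (r2, p0), (r0, p2).
M1 accepts in {r2} and M2 accepts in {p3}; no reachable pair has both components accepting, so no string drives both machines to acceptance simultaneously and L(M1) ∩ L(M2) = ∅.
So no string is accepted by both, and the intersection is empty.

Yes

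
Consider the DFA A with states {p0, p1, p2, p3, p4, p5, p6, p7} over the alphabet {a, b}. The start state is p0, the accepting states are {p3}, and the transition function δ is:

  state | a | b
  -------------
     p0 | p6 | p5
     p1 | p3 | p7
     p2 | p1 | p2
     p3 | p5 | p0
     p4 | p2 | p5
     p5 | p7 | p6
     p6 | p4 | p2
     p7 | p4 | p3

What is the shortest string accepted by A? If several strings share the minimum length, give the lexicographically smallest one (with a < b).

bab

A breadth-first search from p0 reaches an accepting state first via the path p0 → p5 → p7 → p3 on input bab.
No string of length < 3 is accepted (BFS exhausts all shorter strings without reaching an accepting state), and bab is the lexicographically least accepting string of length 3.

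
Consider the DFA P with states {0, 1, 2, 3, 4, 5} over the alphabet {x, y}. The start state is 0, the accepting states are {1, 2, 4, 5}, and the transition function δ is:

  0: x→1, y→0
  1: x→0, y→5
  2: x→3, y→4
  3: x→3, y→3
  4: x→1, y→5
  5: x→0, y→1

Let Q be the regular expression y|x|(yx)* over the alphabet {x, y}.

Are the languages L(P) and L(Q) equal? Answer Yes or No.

The string xy is accepted by P but rejected by Q.
So L(P) ≠ L(Q).

No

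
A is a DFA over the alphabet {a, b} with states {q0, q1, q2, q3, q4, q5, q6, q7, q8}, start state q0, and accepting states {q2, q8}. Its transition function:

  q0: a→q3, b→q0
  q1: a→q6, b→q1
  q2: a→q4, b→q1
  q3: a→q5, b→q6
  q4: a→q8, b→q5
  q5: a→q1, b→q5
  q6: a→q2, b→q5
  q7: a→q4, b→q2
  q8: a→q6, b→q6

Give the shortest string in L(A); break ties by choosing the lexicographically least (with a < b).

A breadth-first search from q0 reaches an accepting state first via the path q0 → q3 → q6 → q2 on input aba.
No string of length < 3 is accepted (BFS exhausts all shorter strings without reaching an accepting state), and aba is the lexicographically least accepting string of length 3.

aba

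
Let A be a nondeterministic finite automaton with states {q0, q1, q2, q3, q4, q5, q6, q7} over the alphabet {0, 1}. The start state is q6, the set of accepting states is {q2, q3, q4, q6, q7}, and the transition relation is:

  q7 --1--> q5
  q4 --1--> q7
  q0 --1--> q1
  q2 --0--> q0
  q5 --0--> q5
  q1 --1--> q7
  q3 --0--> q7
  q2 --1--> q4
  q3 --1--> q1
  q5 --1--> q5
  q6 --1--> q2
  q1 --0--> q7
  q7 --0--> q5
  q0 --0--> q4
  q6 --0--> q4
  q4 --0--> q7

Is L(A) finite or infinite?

The useful states (reachable from q6 and able to reach an accepting state) are {q0, q1, q2, q4, q6, q7}.
Restricted to these states the transition graph has no cycle, so every accepting path has bounded length and L is finite.

finite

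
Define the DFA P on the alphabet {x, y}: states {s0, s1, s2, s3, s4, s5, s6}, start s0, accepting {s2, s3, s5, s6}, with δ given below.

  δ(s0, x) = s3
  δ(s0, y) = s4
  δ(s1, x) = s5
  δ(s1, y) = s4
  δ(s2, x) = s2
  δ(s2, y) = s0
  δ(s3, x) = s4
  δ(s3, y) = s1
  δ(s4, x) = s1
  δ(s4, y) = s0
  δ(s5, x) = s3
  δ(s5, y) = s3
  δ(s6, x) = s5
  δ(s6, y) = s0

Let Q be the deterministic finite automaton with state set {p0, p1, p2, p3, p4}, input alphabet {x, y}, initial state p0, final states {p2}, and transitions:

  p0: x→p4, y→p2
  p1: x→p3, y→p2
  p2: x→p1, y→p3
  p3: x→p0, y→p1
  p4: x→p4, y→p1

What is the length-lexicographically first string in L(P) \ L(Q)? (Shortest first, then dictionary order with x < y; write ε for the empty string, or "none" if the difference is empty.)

The string x is accepted by P but not by Q.
No shorter string lies in the difference, and x is the lexicographically first length-1 string in L(P) \ L(Q).

x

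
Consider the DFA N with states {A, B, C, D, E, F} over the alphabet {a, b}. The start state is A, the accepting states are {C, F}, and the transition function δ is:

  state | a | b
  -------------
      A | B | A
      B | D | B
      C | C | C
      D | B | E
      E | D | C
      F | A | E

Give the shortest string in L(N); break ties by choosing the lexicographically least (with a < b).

aabb

A breadth-first search from A reaches an accepting state first via the path A → B → D → E → C on input aabb.
No string of length < 4 is accepted (BFS exhausts all shorter strings without reaching an accepting state), and aabb is the lexicographically least accepting string of length 4.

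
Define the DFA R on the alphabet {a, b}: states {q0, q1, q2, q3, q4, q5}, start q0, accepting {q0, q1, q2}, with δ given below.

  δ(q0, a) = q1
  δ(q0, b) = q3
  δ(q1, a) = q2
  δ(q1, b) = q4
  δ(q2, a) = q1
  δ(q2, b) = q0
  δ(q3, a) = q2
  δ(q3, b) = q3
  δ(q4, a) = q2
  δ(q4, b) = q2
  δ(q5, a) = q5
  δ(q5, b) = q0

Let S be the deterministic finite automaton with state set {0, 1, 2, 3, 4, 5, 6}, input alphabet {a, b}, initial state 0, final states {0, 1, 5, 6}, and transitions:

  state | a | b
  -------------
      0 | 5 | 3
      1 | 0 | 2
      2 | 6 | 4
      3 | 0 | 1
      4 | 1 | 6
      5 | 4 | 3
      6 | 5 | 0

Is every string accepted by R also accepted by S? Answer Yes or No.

The string aa is in L(R) but not in L(S).
So L(R) ⊄ L(S).

No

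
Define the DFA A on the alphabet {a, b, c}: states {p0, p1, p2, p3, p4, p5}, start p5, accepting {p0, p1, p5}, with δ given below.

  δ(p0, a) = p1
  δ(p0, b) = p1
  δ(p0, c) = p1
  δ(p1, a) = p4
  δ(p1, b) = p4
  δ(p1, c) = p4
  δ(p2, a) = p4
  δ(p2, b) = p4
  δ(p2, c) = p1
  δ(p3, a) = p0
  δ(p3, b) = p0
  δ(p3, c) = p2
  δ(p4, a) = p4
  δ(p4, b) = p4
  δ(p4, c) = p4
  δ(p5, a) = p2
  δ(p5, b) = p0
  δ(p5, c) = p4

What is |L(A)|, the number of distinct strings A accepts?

The useful subgraph on states {p0, p1, p2, p5} is acyclic, so L(A) is finite; the longest accepting path visits 3 useful states, giving maximum string length 2.
Counting accepting paths from p5 by length: 1 of length 0, 1 of length 1, 4 of length 2. Total 6.

6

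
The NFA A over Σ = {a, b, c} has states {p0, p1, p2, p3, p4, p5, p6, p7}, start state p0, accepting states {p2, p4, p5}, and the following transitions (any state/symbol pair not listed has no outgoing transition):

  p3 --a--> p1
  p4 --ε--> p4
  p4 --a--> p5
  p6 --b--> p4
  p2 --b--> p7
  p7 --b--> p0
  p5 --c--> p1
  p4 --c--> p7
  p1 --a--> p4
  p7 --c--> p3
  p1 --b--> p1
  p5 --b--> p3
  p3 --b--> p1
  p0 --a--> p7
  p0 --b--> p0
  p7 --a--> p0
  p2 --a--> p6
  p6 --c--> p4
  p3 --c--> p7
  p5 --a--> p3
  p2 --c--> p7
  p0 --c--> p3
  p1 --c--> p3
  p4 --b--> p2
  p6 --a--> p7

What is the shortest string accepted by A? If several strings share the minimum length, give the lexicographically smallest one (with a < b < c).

A breadth-first search from p0 reaches an accepting state first via the path p0 → p3 → p1 → p4 on input caa.
No string of length < 3 is accepted (BFS exhausts all shorter strings without reaching an accepting state), and caa is the lexicographically least accepting string of length 3.

caa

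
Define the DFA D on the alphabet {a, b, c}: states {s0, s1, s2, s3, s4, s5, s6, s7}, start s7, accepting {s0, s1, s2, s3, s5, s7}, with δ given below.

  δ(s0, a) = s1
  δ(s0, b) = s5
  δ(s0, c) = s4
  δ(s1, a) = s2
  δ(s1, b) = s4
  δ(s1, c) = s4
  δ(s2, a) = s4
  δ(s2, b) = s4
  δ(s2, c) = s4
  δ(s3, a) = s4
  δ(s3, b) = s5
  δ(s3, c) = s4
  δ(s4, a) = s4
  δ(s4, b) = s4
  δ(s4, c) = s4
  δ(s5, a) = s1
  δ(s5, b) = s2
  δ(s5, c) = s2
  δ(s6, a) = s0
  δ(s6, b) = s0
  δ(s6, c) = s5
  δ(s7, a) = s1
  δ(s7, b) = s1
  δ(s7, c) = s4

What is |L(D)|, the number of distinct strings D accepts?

The useful subgraph on states {s1, s2, s7} is acyclic, so L(D) is finite; the longest accepting path visits 3 useful states, giving maximum string length 2.
Counting accepting paths from s7 by length: 1 of length 0, 2 of length 1, 2 of length 2. Total 5.

5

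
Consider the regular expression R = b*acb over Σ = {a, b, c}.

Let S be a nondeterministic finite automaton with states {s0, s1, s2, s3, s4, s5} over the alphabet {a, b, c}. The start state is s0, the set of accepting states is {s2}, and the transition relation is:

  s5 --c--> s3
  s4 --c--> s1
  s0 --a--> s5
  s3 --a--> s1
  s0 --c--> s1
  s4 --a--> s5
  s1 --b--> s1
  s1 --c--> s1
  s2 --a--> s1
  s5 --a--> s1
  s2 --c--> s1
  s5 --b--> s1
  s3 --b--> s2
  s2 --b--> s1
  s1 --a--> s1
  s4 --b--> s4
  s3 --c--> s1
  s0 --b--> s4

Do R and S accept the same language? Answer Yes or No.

Yes

Converting the expression R to a DFA (subset construction, then merging equivalent states) gives the minimal DFA with states {r0, r1, r2, r3, r4}, start state r0, accepting states {r4} and transitions r0: a→r1, b→r0, c→r2; r1: a→r2, b→r2, c→r3; r2: a→r2, b→r2, c→r2; r3: a→r2, b→r4, c→r2; r4: a→r2, b→r2, c→r2.
Exploring the product automaton R × S from the start pair (r0, s0), following both machines on each input symbol, reaches 6 state pairs: (r0, s0), (r1, s5), (r0, s4), (r2, s1), (r3, s3), (r4, s2).
R accepts in {r4} and S accepts in {s2}. In every reachable pair the two components are either both accepting — (r4, s2) — or both non-accepting, so no string is accepted by exactly one of the machines: L(R) \ L(S) and L(S) \ L(R) are both empty.
Hence every string is accepted by R iff it is accepted by S, and the two languages coincide.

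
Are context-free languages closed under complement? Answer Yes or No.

No

CFLs are closed under union, so if they were also closed under complement they would be closed under intersection by De Morgan (L₁ ∩ L₂ is the complement of the union of the complements). But {aⁿbⁿcᵐ} ∩ {aᵐbⁿcⁿ} = {aⁿbⁿcⁿ} is not context-free although both operands are.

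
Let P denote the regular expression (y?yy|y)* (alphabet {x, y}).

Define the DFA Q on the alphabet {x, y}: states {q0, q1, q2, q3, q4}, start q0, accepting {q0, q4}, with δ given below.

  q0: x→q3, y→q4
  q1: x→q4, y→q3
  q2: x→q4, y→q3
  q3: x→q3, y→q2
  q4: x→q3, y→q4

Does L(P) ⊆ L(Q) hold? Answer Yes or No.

Yes

Converting the expression P to a DFA (subset construction, then merging equivalent states) gives the minimal DFA with states {p0, p1}, start state p0, accepting states {p0} and transitions p0: x→p1, y→p0; p1: x→p1, y→p1.
Exploring the product automaton P × Q from the start pair (p0, q0), following both machines on each input symbol, reaches 5 state pairs: (p0, q0), (p1, q3), (p0, q4), (p1, q2), (p1, q4).
P accepts in {p0} and Q accepts in {q0, q4}. The reachable pairs whose P-component is accepting are (p0, q0), (p0, q4); in each of them the Q-component is accepting too, so the product for L(P) \ L(Q) (P-component accepting, Q-component rejecting) has no reachable accepting pair and the difference is empty.
Hence every string in L(P) is also in L(Q).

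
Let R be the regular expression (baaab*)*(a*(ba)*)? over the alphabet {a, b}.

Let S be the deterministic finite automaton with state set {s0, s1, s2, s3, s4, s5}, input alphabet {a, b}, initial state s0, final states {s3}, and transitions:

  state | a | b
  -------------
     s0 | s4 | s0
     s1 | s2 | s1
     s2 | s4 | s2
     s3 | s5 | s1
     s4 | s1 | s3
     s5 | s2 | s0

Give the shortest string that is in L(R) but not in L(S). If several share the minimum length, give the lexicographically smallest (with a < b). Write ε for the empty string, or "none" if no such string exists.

ε

The empty string ε is accepted by R but not by S.
Since ε is the unique shortest string, it is the required witness.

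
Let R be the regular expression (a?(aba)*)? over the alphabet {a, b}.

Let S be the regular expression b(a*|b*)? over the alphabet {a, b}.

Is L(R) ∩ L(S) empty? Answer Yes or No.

Converting the expression R to a DFA (subset construction, then merging equivalent states) gives the minimal DFA with states {r0, r1, r2, r3, r4, r5}, start state r0, accepting states {r0, r1, r5} and transitions r0: a→r1, b→r2; r1: a→r3, b→r4; r2: a→r2, b→r2; r3: a→r2, b→r4; r4: a→r5, b→r2; r5: a→r3, b→r2.
Converting the expression S to a DFA (subset construction, then merging equivalent states) gives the minimal DFA with states {s0, s1, s2, s3, s4}, start state s0, accepting states {s2, s3, s4} and transitions s0: a→s1, b→s2; s1: a→s1, b→s1; s2: a→s3, b→s4; s3: a→s3, b→s1; s4: a→s1, b→s4.
Exploring the product automaton R × S from the start pair (r0, s0), following both machines on each input symbol, reaches 9 state pairs: (r0, s0), (r1, s1), (r2, s2), (r3, s1), (r4, s1), (r2, s3), (r2, s4), (r2, s1), (r5, s1).
R accepts in {r0, r1, r5} and S accepts in {s2, s3, s4}; no reachable pair has both components accepting, so no string drives both machines to acceptance simultaneously and L(R) ∩ L(S) = ∅.
So no string is accepted by both, and the intersection is empty.

Yes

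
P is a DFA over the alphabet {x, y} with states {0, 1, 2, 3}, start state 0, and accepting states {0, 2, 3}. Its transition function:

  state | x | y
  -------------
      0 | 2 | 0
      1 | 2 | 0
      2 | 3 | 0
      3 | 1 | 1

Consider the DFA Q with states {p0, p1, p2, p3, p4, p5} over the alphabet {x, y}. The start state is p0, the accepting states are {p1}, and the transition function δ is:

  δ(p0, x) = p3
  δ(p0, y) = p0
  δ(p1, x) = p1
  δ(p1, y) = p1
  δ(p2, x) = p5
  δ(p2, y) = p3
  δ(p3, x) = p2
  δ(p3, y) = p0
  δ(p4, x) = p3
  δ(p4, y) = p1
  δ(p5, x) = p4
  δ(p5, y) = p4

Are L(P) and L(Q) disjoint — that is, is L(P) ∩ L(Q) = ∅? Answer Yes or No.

No

The string xxxxy is accepted by both P and Q.
Hence L(P) ∩ L(Q) ≠ ∅.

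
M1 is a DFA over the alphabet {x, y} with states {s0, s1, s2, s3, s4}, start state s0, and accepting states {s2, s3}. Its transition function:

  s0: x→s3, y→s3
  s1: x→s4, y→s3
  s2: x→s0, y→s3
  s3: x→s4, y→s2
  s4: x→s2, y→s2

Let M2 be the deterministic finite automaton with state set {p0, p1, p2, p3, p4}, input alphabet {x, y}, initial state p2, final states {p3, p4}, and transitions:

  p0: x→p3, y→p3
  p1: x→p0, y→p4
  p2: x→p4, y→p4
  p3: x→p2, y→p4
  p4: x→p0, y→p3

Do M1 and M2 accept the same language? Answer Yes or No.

Exploring the product automaton M1 × M2 from the start pair (s0, p2), following both machines on each input symbol, reaches 4 state pairs: (s0, p2), (s3, p4), (s4, p0), (s2, p3).
M1 accepts in {s2, s3} and M2 accepts in {p3, p4}. In every reachable pair the two components are either both accepting — (s3, p4), (s2, p3) — or both non-accepting, so no string is accepted by exactly one of the machines: L(M1) \ L(M2) and L(M2) \ L(M1) are both empty.
Hence every string is accepted by M1 iff it is accepted by M2, and the two languages coincide.

Yes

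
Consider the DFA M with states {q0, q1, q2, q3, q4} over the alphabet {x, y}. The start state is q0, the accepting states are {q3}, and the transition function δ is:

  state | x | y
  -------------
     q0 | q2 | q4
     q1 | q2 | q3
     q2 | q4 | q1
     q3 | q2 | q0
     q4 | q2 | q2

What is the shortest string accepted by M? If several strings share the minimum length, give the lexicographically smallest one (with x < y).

xyy

A breadth-first search from q0 reaches an accepting state first via the path q0 → q2 → q1 → q3 on input xyy.
No string of length < 3 is accepted (BFS exhausts all shorter strings without reaching an accepting state), and xyy is the lexicographically least accepting string of length 3.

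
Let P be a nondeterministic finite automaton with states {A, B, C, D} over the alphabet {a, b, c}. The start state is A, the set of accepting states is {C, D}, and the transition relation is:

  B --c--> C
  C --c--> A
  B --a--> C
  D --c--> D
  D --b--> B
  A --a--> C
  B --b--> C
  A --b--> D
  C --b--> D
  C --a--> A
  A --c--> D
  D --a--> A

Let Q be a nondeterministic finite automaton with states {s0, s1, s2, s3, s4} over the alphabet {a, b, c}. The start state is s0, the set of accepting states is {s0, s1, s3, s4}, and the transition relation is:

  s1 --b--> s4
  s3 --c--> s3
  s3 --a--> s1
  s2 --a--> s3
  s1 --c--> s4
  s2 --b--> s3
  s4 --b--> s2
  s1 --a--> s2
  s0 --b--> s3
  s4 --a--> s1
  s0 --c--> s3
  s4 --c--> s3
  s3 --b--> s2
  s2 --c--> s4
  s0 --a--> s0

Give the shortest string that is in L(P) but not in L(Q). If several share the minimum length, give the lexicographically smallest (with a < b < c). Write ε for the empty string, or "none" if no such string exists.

acb

The string acb is accepted by P but not by Q.
No shorter string lies in the difference, and acb is the lexicographically first length-3 string in L(P) \ L(Q).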